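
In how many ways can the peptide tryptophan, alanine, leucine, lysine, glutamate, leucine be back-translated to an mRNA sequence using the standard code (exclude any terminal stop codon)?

576

Trp: 1 codon.
Ala: 4 codons.
Leu: 6 codons.
Lys: 2 codons.
Glu: 2 codons.
Leu: 6 codons.
1 × 4 × 6 × 2 × 2 × 6 = 576.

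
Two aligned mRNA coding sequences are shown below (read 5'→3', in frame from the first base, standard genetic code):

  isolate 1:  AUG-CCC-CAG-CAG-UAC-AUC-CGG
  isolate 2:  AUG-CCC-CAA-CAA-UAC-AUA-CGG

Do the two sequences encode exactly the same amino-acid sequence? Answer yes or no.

yes

Codon 1: AUG Met / AUG Met — identical.
Codon 2: CCC Pro / CCC Pro — identical.
Codon 3: CAG Gln / CAA Gln — synonymous.
Codon 4: CAG Gln / CAA Gln — synonymous.
Codon 5: UAC Tyr / UAC Tyr — identical.
Codon 6: AUC Ile / AUA Ile — synonymous.
Codon 7: CGG Arg / CGG Arg — identical.
Nonsynonymous differences: 0 → same protein.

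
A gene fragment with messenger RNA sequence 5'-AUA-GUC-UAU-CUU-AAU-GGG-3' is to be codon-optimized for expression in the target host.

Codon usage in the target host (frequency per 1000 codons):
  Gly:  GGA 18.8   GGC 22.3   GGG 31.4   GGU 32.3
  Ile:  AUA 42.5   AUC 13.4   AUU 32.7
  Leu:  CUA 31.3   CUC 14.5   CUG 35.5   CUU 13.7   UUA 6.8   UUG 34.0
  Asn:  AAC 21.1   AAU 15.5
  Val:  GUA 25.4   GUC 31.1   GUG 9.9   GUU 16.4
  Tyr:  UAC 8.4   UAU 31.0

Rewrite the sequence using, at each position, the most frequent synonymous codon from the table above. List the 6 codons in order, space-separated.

Codon 1 (Ile): best is AUA at 42.5.
Codon 2 (Val): best is GUC at 31.1.
Codon 3 (Tyr): best is UAU at 31.0.
Codon 4 (Leu): best is CUG at 35.5.
Codon 5 (Asn): best is AAC at 21.1.
Codon 6 (Gly): best is GGU at 32.3.

AUA GUC UAU CUG AAC GGU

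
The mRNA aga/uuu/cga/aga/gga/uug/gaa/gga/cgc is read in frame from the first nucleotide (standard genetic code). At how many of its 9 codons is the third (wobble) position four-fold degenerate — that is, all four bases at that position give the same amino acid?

Codon 1 AGA (Arg): third position 2-fold.
Codon 2 UUU (Phe): third position 2-fold.
Codon 3 CGA (Arg): third position 4-fold.
Codon 4 AGA (Arg): third position 2-fold.
Codon 5 GGA (Gly): third position 4-fold.
Codon 6 UUG (Leu): third position 2-fold.
Codon 7 GAA (Glu): third position 2-fold.
Codon 8 GGA (Gly): third position 4-fold.
Codon 9 CGC (Arg): third position 4-fold.
Four-fold degenerate third positions: 4.

4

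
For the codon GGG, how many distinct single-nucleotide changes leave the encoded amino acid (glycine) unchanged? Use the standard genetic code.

Position 1: none → 0 synonymous.
Position 2: none → 0 synonymous.
Position 3: GGU, GGC, GGA → 3 synonymous.
Total: 0 + 0 + 3 = 3.

3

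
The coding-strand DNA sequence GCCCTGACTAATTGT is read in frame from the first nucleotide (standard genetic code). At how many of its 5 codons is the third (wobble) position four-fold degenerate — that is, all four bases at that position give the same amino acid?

Codon 1 GCC (Ala): third position 4-fold.
Codon 2 CTG (Leu): third position 4-fold.
Codon 3 ACT (Thr): third position 4-fold.
Codon 4 AAT (Asn): third position 2-fold.
Codon 5 TGT (Cys): third position 2-fold.
Four-fold degenerate third positions: 3.

3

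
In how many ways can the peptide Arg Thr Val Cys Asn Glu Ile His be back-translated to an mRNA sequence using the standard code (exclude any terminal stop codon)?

4608

Arg: 6 codons.
Thr: 4 codons.
Val: 4 codons.
Cys: 2 codons.
Asn: 2 codons.
Glu: 2 codons.
Ile: 3 codons.
His: 2 codons.
6 × 4 × 4 × 2 × 2 × 2 × 3 × 2 = 4608.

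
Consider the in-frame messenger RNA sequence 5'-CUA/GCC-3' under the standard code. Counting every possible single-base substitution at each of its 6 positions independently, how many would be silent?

Codon 1 (CUA, Leu): 4 synonymous substitutions.
Codon 2 (GCC, Ala): 3 synonymous substitutions.
Total: 4 + 3 = 7.

7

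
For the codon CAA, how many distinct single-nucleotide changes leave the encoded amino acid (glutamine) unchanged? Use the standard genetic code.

1

Position 1: none → 0 synonymous.
Position 2: none → 0 synonymous.
Position 3: CAG → 1 synonymous.
Total: 0 + 0 + 1 = 1.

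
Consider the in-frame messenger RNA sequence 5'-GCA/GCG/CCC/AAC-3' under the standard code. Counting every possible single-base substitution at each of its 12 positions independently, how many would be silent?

Codon 1 (GCA, Ala): 3 synonymous substitutions.
Codon 2 (GCG, Ala): 3 synonymous substitutions.
Codon 3 (CCC, Pro): 3 synonymous substitutions.
Codon 4 (AAC, Asn): 1 synonymous substitution.
Total: 3 + 3 + 3 + 1 = 10.

10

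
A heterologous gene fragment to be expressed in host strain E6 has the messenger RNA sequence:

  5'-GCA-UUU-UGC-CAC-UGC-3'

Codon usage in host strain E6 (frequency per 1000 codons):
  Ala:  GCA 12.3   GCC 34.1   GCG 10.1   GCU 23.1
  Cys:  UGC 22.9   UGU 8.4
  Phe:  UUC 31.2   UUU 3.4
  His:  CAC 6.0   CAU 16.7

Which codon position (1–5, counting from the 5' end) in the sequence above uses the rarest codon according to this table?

2

Codon 1 GCA (Ala): 12.3 per 1000.
Codon 2 UUU (Phe): 3.4 per 1000.
Codon 3 UGC (Cys): 22.9 per 1000.
Codon 4 CAC (His): 6.0 per 1000.
Codon 5 UGC (Cys): 22.9 per 1000.
Lowest frequency is 3.4 at codon 2.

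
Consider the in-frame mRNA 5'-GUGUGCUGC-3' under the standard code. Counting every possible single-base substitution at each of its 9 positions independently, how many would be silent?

5

Codon 1 (GUG, Val): 3 synonymous substitutions.
Codon 2 (UGC, Cys): 1 synonymous substitution.
Codon 3 (UGC, Cys): 1 synonymous substitution.
Total: 3 + 1 + 1 = 5.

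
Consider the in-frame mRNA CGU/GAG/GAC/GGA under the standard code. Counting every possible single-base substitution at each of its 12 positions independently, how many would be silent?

Codon 1 (CGU, Arg): 3 synonymous substitutions.
Codon 2 (GAG, Glu): 1 synonymous substitution.
Codon 3 (GAC, Asp): 1 synonymous substitution.
Codon 4 (GGA, Gly): 3 synonymous substitutions.
Total: 3 + 1 + 1 + 3 = 8.

8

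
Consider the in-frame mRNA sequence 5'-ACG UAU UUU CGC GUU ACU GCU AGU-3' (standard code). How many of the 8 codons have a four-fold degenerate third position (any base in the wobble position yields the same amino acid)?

Codon 1 ACG (Thr): third position 4-fold.
Codon 2 UAU (Tyr): third position 2-fold.
Codon 3 UUU (Phe): third position 2-fold.
Codon 4 CGC (Arg): third position 4-fold.
Codon 5 GUU (Val): third position 4-fold.
Codon 6 ACU (Thr): third position 4-fold.
Codon 7 GCU (Ala): third position 4-fold.
Codon 8 AGU (Ser): third position 2-fold.
Four-fold degenerate third positions: 5.

5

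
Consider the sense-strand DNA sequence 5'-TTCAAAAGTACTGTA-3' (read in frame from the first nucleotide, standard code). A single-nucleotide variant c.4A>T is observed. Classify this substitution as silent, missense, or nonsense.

Position 4 falls in codon 2: AAA → Lys.
After the substitution the codon is TAA → Stop.
The new codon is a stop codon, so this is a nonsense mutation.

nonsense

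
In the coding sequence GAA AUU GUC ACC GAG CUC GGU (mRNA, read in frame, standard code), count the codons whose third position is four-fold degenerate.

4

Codon 1 GAA (Glu): third position 2-fold.
Codon 2 AUU (Ile): third position 3-fold.
Codon 3 GUC (Val): third position 4-fold.
Codon 4 ACC (Thr): third position 4-fold.
Codon 5 GAG (Glu): third position 2-fold.
Codon 6 CUC (Leu): third position 4-fold.
Codon 7 GGU (Gly): third position 4-fold.
Four-fold degenerate third positions: 4.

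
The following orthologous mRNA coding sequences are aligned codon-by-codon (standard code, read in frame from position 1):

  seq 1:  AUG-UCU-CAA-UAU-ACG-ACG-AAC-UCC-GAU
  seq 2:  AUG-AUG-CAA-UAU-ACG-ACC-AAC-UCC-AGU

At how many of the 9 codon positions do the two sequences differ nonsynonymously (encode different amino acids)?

2

Codon 1: AUG Met / AUG Met — identical.
Codon 2: UCU Ser / AUG Met — nonsynonymous.
Codon 3: CAA Gln / CAA Gln — identical.
Codon 4: UAU Tyr / UAU Tyr — identical.
Codon 5: ACG Thr / ACG Thr — identical.
Codon 6: ACG Thr / ACC Thr — synonymous.
Codon 7: AAC Asn / AAC Asn — identical.
Codon 8: UCC Ser / UCC Ser — identical.
Codon 9: GAU Asp / AGU Ser — nonsynonymous.
Nonsynonymous differences: 2.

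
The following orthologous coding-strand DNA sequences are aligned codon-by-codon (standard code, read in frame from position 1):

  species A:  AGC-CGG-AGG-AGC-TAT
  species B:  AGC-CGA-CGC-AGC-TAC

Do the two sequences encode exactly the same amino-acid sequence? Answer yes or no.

Codon 1: AGC Ser / AGC Ser — identical.
Codon 2: CGG Arg / CGA Arg — synonymous.
Codon 3: AGG Arg / CGC Arg — synonymous.
Codon 4: AGC Ser / AGC Ser — identical.
Codon 5: TAT Tyr / TAC Tyr — synonymous.
Nonsynonymous differences: 0 → same protein.

yes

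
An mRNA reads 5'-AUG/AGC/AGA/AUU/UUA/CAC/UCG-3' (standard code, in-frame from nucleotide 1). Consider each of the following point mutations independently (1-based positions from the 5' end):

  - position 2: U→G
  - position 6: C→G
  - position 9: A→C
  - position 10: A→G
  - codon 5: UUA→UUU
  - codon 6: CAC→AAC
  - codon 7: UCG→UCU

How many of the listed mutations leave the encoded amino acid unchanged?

1

Codon 1: AUG (Met) → AGG (Arg) — missense.
Codon 2: AGC (Ser) → AGG (Arg) — missense.
Codon 3: AGA (Arg) → AGC (Ser) — missense.
Codon 4: AUU (Ile) → GUU (Val) — missense.
Codon 5: UUA (Leu) → UUU (Phe) — missense.
Codon 6: CAC (His) → AAC (Asn) — missense.
Codon 7: UCG (Ser) → UCU (Ser) — synonymous.
Synonymous: 1 of 7.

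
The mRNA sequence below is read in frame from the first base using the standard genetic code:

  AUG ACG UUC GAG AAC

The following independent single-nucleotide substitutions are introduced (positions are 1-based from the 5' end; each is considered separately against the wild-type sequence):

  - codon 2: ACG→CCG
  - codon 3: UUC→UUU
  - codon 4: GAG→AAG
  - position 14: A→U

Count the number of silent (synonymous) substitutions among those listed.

Codon 2: ACG (Thr) → CCG (Pro) — missense.
Codon 3: UUC (Phe) → UUU (Phe) — synonymous.
Codon 4: GAG (Glu) → AAG (Lys) — missense.
Codon 5: AAC (Asn) → AUC (Ile) — missense.
Synonymous: 1 of 4.

1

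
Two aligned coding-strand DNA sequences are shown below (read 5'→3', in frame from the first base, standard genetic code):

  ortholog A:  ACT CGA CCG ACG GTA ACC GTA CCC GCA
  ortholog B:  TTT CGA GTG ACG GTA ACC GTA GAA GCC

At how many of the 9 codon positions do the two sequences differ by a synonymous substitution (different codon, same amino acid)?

Codon 1: ACT Thr / TTT Phe — nonsynonymous.
Codon 2: CGA Arg / CGA Arg — identical.
Codon 3: CCG Pro / GTG Val — nonsynonymous.
Codon 4: ACG Thr / ACG Thr — identical.
Codon 5: GTA Val / GTA Val — identical.
Codon 6: ACC Thr / ACC Thr — identical.
Codon 7: GTA Val / GTA Val — identical.
Codon 8: CCC Pro / GAA Glu — nonsynonymous.
Codon 9: GCA Ala / GCC Ala — synonymous.
Synonymous differences: 1.

1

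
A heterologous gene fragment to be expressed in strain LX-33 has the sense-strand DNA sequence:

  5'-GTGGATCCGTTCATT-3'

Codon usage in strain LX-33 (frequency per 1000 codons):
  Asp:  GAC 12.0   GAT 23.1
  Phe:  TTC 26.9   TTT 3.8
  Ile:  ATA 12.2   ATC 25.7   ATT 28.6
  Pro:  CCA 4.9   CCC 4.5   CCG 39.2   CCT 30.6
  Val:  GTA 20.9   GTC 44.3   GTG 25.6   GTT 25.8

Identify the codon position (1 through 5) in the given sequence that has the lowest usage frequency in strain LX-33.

Codon 1 GTG (Val): 25.6 per 1000.
Codon 2 GAT (Asp): 23.1 per 1000.
Codon 3 CCG (Pro): 39.2 per 1000.
Codon 4 TTC (Phe): 26.9 per 1000.
Codon 5 ATT (Ile): 28.6 per 1000.
Lowest frequency is 23.1 at codon 2.

2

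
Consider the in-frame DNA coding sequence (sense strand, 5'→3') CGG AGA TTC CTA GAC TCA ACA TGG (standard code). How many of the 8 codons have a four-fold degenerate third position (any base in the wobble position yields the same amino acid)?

4

Codon 1 CGG (Arg): third position 4-fold.
Codon 2 AGA (Arg): third position 2-fold.
Codon 3 TTC (Phe): third position 2-fold.
Codon 4 CTA (Leu): third position 4-fold.
Codon 5 GAC (Asp): third position 2-fold.
Codon 6 TCA (Ser): third position 4-fold.
Codon 7 ACA (Thr): third position 4-fold.
Codon 8 TGG (Trp): third position 1-fold.
Four-fold degenerate third positions: 4.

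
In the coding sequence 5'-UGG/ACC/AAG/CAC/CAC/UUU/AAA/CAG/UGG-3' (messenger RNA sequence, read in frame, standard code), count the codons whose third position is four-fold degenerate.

Codon 1 UGG (Trp): third position 1-fold.
Codon 2 ACC (Thr): third position 4-fold.
Codon 3 AAG (Lys): third position 2-fold.
Codon 4 CAC (His): third position 2-fold.
Codon 5 CAC (His): third position 2-fold.
Codon 6 UUU (Phe): third position 2-fold.
Codon 7 AAA (Lys): third position 2-fold.
Codon 8 CAG (Gln): third position 2-fold.
Codon 9 UGG (Trp): third position 1-fold.
Four-fold degenerate third positions: 1.

1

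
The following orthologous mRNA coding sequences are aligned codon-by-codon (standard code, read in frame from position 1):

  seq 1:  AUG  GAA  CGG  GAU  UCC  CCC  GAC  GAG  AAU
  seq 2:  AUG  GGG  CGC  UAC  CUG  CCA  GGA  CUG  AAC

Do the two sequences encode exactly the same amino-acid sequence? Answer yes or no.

no

Codon 1: AUG Met / AUG Met — identical.
Codon 2: GAA Glu / GGG Gly — nonsynonymous.
Codon 3: CGG Arg / CGC Arg — synonymous.
Codon 4: GAU Asp / UAC Tyr — nonsynonymous.
Codon 5: UCC Ser / CUG Leu — nonsynonymous.
Codon 6: CCC Pro / CCA Pro — synonymous.
Codon 7: GAC Asp / GGA Gly — nonsynonymous.
Codon 8: GAG Glu / CUG Leu — nonsynonymous.
Codon 9: AAU Asn / AAC Asn — synonymous.
Nonsynonymous differences: 5 → different protein.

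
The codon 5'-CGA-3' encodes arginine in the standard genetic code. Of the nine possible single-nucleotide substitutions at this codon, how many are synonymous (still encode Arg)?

4

Position 1: AGA → 1 synonymous.
Position 2: none → 0 synonymous.
Position 3: CGU, CGC, CGG → 3 synonymous.
Total: 1 + 0 + 3 = 4.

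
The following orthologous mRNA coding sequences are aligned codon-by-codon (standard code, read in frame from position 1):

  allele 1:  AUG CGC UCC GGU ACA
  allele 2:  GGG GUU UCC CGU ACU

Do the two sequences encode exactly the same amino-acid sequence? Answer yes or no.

no

Codon 1: AUG Met / GGG Gly — nonsynonymous.
Codon 2: CGC Arg / GUU Val — nonsynonymous.
Codon 3: UCC Ser / UCC Ser — identical.
Codon 4: GGU Gly / CGU Arg — nonsynonymous.
Codon 5: ACA Thr / ACU Thr — synonymous.
Nonsynonymous differences: 3 → different protein.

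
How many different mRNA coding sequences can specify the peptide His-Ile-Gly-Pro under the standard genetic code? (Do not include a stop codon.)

His: 2 codons.
Ile: 3 codons.
Gly: 4 codons.
Pro: 4 codons.
2 × 3 × 4 × 4 = 96.

96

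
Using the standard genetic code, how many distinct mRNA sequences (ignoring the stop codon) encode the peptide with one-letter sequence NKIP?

48

Asn: 2 codons.
Lys: 2 codons.
Ile: 3 codons.
Pro: 4 codons.
2 × 2 × 3 × 4 = 48.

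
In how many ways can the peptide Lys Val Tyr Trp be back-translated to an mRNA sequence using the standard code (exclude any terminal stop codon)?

Lys: 2 codons.
Val: 4 codons.
Tyr: 2 codons.
Trp: 1 codon.
2 × 4 × 2 × 1 = 16.

16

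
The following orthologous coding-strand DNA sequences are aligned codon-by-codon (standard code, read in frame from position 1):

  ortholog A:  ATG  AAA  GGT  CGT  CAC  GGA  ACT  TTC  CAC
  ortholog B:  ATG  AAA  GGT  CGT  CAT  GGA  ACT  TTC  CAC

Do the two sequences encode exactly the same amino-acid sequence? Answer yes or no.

Codon 1: ATG Met / ATG Met — identical.
Codon 2: AAA Lys / AAA Lys — identical.
Codon 3: GGT Gly / GGT Gly — identical.
Codon 4: CGT Arg / CGT Arg — identical.
Codon 5: CAC His / CAT His — synonymous.
Codon 6: GGA Gly / GGA Gly — identical.
Codon 7: ACT Thr / ACT Thr — identical.
Codon 8: TTC Phe / TTC Phe — identical.
Codon 9: CAC His / CAC His — identical.
Nonsynonymous differences: 0 → same protein.

yes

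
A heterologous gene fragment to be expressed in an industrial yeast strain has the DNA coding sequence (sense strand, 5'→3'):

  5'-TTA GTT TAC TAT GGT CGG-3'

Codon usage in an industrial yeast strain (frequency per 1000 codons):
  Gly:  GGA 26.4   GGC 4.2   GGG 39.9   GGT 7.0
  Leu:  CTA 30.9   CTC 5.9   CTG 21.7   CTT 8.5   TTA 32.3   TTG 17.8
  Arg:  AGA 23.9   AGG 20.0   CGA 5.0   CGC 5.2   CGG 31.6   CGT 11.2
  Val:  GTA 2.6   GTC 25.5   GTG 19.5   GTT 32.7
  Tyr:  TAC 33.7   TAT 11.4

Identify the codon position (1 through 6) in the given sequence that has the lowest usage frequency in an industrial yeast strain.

Codon 1 TTA (Leu): 32.3 per 1000.
Codon 2 GTT (Val): 32.7 per 1000.
Codon 3 TAC (Tyr): 33.7 per 1000.
Codon 4 TAT (Tyr): 11.4 per 1000.
Codon 5 GGT (Gly): 7.0 per 1000.
Codon 6 CGG (Arg): 31.6 per 1000.
Lowest frequency is 7.0 at codon 5.

5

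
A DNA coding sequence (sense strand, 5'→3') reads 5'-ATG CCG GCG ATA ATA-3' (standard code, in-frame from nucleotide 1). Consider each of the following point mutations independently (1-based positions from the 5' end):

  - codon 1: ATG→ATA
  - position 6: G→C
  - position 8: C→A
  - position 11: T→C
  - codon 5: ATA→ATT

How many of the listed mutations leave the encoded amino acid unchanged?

2

Codon 1: ATG (Met) → ATA (Ile) — missense.
Codon 2: CCG (Pro) → CCC (Pro) — synonymous.
Codon 3: GCG (Ala) → GAG (Glu) — missense.
Codon 4: ATA (Ile) → ACA (Thr) — missense.
Codon 5: ATA (Ile) → ATT (Ile) — synonymous.
Synonymous: 2 of 5.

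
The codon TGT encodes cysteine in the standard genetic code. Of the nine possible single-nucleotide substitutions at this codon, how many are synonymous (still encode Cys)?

Position 1: none → 0 synonymous.
Position 2: none → 0 synonymous.
Position 3: TGC → 1 synonymous.
Total: 0 + 0 + 1 = 1.

1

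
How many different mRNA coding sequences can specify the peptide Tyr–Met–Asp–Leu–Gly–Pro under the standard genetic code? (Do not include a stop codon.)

Tyr: 2 codons.
Met: 1 codon.
Asp: 2 codons.
Leu: 6 codons.
Gly: 4 codons.
Pro: 4 codons.
2 × 1 × 2 × 6 × 4 × 4 = 384.

384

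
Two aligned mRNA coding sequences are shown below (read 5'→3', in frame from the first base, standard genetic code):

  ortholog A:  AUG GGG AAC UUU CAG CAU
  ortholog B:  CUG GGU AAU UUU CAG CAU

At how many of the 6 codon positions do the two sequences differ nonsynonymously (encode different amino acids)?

1

Codon 1: AUG Met / CUG Leu — nonsynonymous.
Codon 2: GGG Gly / GGU Gly — synonymous.
Codon 3: AAC Asn / AAU Asn — synonymous.
Codon 4: UUU Phe / UUU Phe — identical.
Codon 5: CAG Gln / CAG Gln — identical.
Codon 6: CAU His / CAU His — identical.
Nonsynonymous differences: 1.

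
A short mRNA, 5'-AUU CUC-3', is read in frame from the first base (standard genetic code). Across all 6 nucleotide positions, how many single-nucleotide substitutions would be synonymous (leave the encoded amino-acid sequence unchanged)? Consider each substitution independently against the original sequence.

5

Codon 1 (AUU, Ile): 2 synonymous substitutions.
Codon 2 (CUC, Leu): 3 synonymous substitutions.
Total: 2 + 3 = 5.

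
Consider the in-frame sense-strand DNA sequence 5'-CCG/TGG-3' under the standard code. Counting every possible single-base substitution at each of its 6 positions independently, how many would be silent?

3

Codon 1 (CCG, Pro): 3 synonymous substitutions.
Codon 2 (TGG, Trp): 0 synonymous substitutions.
Total: 3 + 0 = 3.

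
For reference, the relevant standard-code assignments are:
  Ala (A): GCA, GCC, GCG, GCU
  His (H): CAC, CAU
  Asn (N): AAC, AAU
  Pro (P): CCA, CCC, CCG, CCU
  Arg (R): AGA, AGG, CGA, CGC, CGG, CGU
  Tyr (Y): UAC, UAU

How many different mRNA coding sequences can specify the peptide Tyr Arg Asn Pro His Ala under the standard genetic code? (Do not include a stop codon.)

Tyr: 2 codons.
Arg: 6 codons.
Asn: 2 codons.
Pro: 4 codons.
His: 2 codons.
Ala: 4 codons.
2 × 6 × 2 × 4 × 2 × 4 = 768.

768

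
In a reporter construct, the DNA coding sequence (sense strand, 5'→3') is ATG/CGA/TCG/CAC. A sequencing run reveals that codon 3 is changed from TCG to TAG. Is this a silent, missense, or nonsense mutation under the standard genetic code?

Position 8 falls in codon 3: TCG → Ser.
After the substitution the codon is TAG → Stop.
The new codon is a stop codon, so this is a nonsense mutation.

nonsense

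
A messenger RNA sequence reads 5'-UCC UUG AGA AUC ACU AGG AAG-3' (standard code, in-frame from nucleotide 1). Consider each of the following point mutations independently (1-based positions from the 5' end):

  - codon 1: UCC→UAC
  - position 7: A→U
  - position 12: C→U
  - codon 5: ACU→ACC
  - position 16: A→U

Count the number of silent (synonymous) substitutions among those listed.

2

Codon 1: UCC (Ser) → UAC (Tyr) — missense.
Codon 3: AGA (Arg) → UGA (Stop) — nonsense.
Codon 4: AUC (Ile) → AUU (Ile) — synonymous.
Codon 5: ACU (Thr) → ACC (Thr) — synonymous.
Codon 6: AGG (Arg) → UGG (Trp) — missense.
Synonymous: 2 of 5.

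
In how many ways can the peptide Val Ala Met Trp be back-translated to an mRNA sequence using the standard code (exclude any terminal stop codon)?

Val: 4 codons.
Ala: 4 codons.
Met: 1 codon.
Trp: 1 codon.
4 × 4 × 1 × 1 = 16.

16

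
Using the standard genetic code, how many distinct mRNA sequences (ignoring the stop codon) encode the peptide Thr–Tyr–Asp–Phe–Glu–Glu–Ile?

Thr: 4 codons.
Tyr: 2 codons.
Asp: 2 codons.
Phe: 2 codons.
Glu: 2 codons.
Glu: 2 codons.
Ile: 3 codons.
4 × 2 × 2 × 2 × 2 × 2 × 3 = 384.

384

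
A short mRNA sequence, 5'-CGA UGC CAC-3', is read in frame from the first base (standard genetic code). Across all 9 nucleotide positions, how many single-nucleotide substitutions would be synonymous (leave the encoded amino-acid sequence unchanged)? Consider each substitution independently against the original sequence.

Codon 1 (CGA, Arg): 4 synonymous substitutions.
Codon 2 (UGC, Cys): 1 synonymous substitution.
Codon 3 (CAC, His): 1 synonymous substitution.
Total: 4 + 1 + 1 = 6.

6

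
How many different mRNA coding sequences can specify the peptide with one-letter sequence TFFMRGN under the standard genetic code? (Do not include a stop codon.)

768

Thr: 4 codons.
Phe: 2 codons.
Phe: 2 codons.
Met: 1 codon.
Arg: 6 codons.
Gly: 4 codons.
Asn: 2 codons.
4 × 2 × 2 × 1 × 6 × 4 × 2 = 768.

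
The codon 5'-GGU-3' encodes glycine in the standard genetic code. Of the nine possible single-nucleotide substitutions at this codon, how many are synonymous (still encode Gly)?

Position 1: none → 0 synonymous.
Position 2: none → 0 synonymous.
Position 3: GGC, GGA, GGG → 3 synonymous.
Total: 0 + 0 + 3 = 3.

3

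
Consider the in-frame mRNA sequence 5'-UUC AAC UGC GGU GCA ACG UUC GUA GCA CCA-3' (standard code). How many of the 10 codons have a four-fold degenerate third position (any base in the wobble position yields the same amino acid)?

6

Codon 1 UUC (Phe): third position 2-fold.
Codon 2 AAC (Asn): third position 2-fold.
Codon 3 UGC (Cys): third position 2-fold.
Codon 4 GGU (Gly): third position 4-fold.
Codon 5 GCA (Ala): third position 4-fold.
Codon 6 ACG (Thr): third position 4-fold.
Codon 7 UUC (Phe): third position 2-fold.
Codon 8 GUA (Val): third position 4-fold.
Codon 9 GCA (Ala): third position 4-fold.
Codon 10 CCA (Pro): third position 4-fold.
Four-fold degenerate third positions: 6.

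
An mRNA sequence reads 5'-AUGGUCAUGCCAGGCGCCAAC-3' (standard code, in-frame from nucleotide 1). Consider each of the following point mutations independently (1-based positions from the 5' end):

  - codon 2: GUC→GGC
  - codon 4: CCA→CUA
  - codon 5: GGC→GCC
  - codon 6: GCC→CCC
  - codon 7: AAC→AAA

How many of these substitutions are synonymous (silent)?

0

Codon 2: GUC (Val) → GGC (Gly) — missense.
Codon 4: CCA (Pro) → CUA (Leu) — missense.
Codon 5: GGC (Gly) → GCC (Ala) — missense.
Codon 6: GCC (Ala) → CCC (Pro) — missense.
Codon 7: AAC (Asn) → AAA (Lys) — missense.
Synonymous: 0 of 5.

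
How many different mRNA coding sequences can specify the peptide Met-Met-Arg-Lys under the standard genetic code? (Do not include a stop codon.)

12

Met: 1 codon.
Met: 1 codon.
Arg: 6 codons.
Lys: 2 codons.
1 × 1 × 6 × 2 = 12.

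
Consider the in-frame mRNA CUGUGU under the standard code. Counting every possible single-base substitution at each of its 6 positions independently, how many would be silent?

Codon 1 (CUG, Leu): 4 synonymous substitutions.
Codon 2 (UGU, Cys): 1 synonymous substitution.
Total: 4 + 1 = 5.

5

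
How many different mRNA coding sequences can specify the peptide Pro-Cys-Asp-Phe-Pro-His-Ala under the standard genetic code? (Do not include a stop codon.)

Pro: 4 codons.
Cys: 2 codons.
Asp: 2 codons.
Phe: 2 codons.
Pro: 4 codons.
His: 2 codons.
Ala: 4 codons.
4 × 2 × 2 × 2 × 4 × 2 × 4 = 1024.

1024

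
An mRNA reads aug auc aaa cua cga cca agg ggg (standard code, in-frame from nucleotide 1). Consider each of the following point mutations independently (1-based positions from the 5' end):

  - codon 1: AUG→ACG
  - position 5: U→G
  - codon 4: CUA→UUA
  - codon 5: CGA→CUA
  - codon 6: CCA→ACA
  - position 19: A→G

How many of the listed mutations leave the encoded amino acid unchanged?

1

Codon 1: AUG (Met) → ACG (Thr) — missense.
Codon 2: AUC (Ile) → AGC (Ser) — missense.
Codon 4: CUA (Leu) → UUA (Leu) — synonymous.
Codon 5: CGA (Arg) → CUA (Leu) — missense.
Codon 6: CCA (Pro) → ACA (Thr) — missense.
Codon 7: AGG (Arg) → GGG (Gly) — missense.
Synonymous: 1 of 6.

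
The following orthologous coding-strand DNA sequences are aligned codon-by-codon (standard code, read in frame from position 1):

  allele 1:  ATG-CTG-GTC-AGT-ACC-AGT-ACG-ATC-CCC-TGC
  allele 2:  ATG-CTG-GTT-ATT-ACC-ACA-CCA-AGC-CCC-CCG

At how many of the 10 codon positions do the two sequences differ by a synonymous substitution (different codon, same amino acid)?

1

Codon 1: ATG Met / ATG Met — identical.
Codon 2: CTG Leu / CTG Leu — identical.
Codon 3: GTC Val / GTT Val — synonymous.
Codon 4: AGT Ser / ATT Ile — nonsynonymous.
Codon 5: ACC Thr / ACC Thr — identical.
Codon 6: AGT Ser / ACA Thr — nonsynonymous.
Codon 7: ACG Thr / CCA Pro — nonsynonymous.
Codon 8: ATC Ile / AGC Ser — nonsynonymous.
Codon 9: CCC Pro / CCC Pro — identical.
Codon 10: TGC Cys / CCG Pro — nonsynonymous.
Synonymous differences: 1.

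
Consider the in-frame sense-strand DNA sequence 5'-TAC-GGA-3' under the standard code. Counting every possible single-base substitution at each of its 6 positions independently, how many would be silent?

4

Codon 1 (TAC, Tyr): 1 synonymous substitution.
Codon 2 (GGA, Gly): 3 synonymous substitutions.
Total: 1 + 3 = 4.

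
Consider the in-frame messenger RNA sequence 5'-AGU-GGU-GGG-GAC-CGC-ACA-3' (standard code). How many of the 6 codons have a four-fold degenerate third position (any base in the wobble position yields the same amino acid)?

Codon 1 AGU (Ser): third position 2-fold.
Codon 2 GGU (Gly): third position 4-fold.
Codon 3 GGG (Gly): third position 4-fold.
Codon 4 GAC (Asp): third position 2-fold.
Codon 5 CGC (Arg): third position 4-fold.
Codon 6 ACA (Thr): third position 4-fold.
Four-fold degenerate third positions: 4.

4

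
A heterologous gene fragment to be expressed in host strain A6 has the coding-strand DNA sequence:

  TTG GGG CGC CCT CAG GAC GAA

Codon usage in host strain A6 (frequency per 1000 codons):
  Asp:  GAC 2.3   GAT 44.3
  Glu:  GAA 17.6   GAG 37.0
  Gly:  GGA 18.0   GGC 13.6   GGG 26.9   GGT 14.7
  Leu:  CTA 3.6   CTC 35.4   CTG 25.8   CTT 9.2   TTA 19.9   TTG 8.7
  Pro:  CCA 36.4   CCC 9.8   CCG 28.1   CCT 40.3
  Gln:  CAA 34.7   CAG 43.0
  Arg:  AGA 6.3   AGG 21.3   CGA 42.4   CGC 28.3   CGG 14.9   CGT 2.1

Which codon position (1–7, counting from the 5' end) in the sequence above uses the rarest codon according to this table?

6

Codon 1 TTG (Leu): 8.7 per 1000.
Codon 2 GGG (Gly): 26.9 per 1000.
Codon 3 CGC (Arg): 28.3 per 1000.
Codon 4 CCT (Pro): 40.3 per 1000.
Codon 5 CAG (Gln): 43.0 per 1000.
Codon 6 GAC (Asp): 2.3 per 1000.
Codon 7 GAA (Glu): 17.6 per 1000.
Lowest frequency is 2.3 at codon 6.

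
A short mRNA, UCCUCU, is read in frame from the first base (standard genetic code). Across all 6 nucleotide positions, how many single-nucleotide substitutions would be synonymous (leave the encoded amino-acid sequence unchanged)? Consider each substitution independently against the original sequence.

6

Codon 1 (UCC, Ser): 3 synonymous substitutions.
Codon 2 (UCU, Ser): 3 synonymous substitutions.
Total: 3 + 3 = 6.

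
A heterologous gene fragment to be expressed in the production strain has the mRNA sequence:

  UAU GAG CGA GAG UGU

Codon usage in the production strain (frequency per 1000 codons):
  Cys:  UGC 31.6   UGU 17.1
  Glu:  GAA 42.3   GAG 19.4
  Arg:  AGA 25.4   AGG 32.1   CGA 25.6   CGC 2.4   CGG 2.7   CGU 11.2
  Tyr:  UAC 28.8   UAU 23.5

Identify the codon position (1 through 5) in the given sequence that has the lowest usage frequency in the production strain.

Codon 1 UAU (Tyr): 23.5 per 1000.
Codon 2 GAG (Glu): 19.4 per 1000.
Codon 3 CGA (Arg): 25.6 per 1000.
Codon 4 GAG (Glu): 19.4 per 1000.
Codon 5 UGU (Cys): 17.1 per 1000.
Lowest frequency is 17.1 at codon 5.

5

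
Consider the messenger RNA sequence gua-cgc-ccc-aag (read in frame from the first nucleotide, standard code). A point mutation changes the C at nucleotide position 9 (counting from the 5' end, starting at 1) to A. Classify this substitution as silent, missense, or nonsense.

Position 9 falls in codon 3: CCC → Pro.
After the substitution the codon is CCA → Pro.
Both encode Pro, so the change is synonymous.

silent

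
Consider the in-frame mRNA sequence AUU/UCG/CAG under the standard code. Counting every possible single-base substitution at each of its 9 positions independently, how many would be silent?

6

Codon 1 (AUU, Ile): 2 synonymous substitutions.
Codon 2 (UCG, Ser): 3 synonymous substitutions.
Codon 3 (CAG, Gln): 1 synonymous substitution.
Total: 2 + 3 + 1 = 6.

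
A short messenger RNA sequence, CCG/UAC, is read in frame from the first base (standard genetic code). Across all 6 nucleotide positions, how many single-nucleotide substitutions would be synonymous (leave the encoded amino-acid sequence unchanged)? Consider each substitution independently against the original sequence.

Codon 1 (CCG, Pro): 3 synonymous substitutions.
Codon 2 (UAC, Tyr): 1 synonymous substitution.
Total: 3 + 1 = 4.

4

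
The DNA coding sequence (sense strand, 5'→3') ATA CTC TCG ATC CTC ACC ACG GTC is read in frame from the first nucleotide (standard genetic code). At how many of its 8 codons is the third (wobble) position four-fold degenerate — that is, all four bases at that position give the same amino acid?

6

Codon 1 ATA (Ile): third position 3-fold.
Codon 2 CTC (Leu): third position 4-fold.
Codon 3 TCG (Ser): third position 4-fold.
Codon 4 ATC (Ile): third position 3-fold.
Codon 5 CTC (Leu): third position 4-fold.
Codon 6 ACC (Thr): third position 4-fold.
Codon 7 ACG (Thr): third position 4-fold.
Codon 8 GTC (Val): third position 4-fold.
Four-fold degenerate third positions: 6.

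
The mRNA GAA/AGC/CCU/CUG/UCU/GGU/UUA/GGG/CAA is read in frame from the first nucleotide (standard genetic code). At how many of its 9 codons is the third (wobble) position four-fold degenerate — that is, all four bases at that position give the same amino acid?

5

Codon 1 GAA (Glu): third position 2-fold.
Codon 2 AGC (Ser): third position 2-fold.
Codon 3 CCU (Pro): third position 4-fold.
Codon 4 CUG (Leu): third position 4-fold.
Codon 5 UCU (Ser): third position 4-fold.
Codon 6 GGU (Gly): third position 4-fold.
Codon 7 UUA (Leu): third position 2-fold.
Codon 8 GGG (Gly): third position 4-fold.
Codon 9 CAA (Gln): third position 2-fold.
Four-fold degenerate third positions: 5.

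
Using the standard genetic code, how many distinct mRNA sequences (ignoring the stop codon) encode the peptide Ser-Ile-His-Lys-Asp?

144

Ser: 6 codons.
Ile: 3 codons.
His: 2 codons.
Lys: 2 codons.
Asp: 2 codons.
6 × 3 × 2 × 2 × 2 = 144.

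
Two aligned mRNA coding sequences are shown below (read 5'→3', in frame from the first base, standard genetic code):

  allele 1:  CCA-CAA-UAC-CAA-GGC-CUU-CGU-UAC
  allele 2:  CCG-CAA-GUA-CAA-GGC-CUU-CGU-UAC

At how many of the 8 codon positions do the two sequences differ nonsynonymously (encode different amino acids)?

Codon 1: CCA Pro / CCG Pro — synonymous.
Codon 2: CAA Gln / CAA Gln — identical.
Codon 3: UAC Tyr / GUA Val — nonsynonymous.
Codon 4: CAA Gln / CAA Gln — identical.
Codon 5: GGC Gly / GGC Gly — identical.
Codon 6: CUU Leu / CUU Leu — identical.
Codon 7: CGU Arg / CGU Arg — identical.
Codon 8: UAC Tyr / UAC Tyr — identical.
Nonsynonymous differences: 1.

1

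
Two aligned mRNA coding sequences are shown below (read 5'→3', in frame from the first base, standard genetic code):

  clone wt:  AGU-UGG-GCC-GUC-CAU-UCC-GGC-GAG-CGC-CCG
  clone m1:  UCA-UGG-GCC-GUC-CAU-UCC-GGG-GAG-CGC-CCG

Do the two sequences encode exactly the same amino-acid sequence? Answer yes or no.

Codon 1: AGU Ser / UCA Ser — synonymous.
Codon 2: UGG Trp / UGG Trp — identical.
Codon 3: GCC Ala / GCC Ala — identical.
Codon 4: GUC Val / GUC Val — identical.
Codon 5: CAU His / CAU His — identical.
Codon 6: UCC Ser / UCC Ser — identical.
Codon 7: GGC Gly / GGG Gly — synonymous.
Codon 8: GAG Glu / GAG Glu — identical.
Codon 9: CGC Arg / CGC Arg — identical.
Codon 10: CCG Pro / CCG Pro — identical.
Nonsynonymous differences: 0 → same protein.

yes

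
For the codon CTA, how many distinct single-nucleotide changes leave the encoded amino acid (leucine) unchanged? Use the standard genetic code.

4

Position 1: TTA → 1 synonymous.
Position 2: none → 0 synonymous.
Position 3: CTT, CTC, CTG → 3 synonymous.
Total: 1 + 0 + 3 = 4.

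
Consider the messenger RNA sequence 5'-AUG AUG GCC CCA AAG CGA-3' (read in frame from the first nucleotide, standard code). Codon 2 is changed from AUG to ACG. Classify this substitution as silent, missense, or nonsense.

Position 5 falls in codon 2: AUG → Met.
After the substitution the codon is ACG → Thr.
Met ≠ Thr, so this is a missense mutation.

missense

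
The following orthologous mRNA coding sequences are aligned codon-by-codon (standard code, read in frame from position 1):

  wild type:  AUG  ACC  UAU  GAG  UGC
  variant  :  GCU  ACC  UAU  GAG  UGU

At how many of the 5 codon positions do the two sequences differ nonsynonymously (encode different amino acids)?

1

Codon 1: AUG Met / GCU Ala — nonsynonymous.
Codon 2: ACC Thr / ACC Thr — identical.
Codon 3: UAU Tyr / UAU Tyr — identical.
Codon 4: GAG Glu / GAG Glu — identical.
Codon 5: UGC Cys / UGU Cys — synonymous.
Nonsynonymous differences: 1.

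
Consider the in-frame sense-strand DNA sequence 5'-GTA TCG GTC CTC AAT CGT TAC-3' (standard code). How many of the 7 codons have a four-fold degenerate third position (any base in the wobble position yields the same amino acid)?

Codon 1 GTA (Val): third position 4-fold.
Codon 2 TCG (Ser): third position 4-fold.
Codon 3 GTC (Val): third position 4-fold.
Codon 4 CTC (Leu): third position 4-fold.
Codon 5 AAT (Asn): third position 2-fold.
Codon 6 CGT (Arg): third position 4-fold.
Codon 7 TAC (Tyr): third position 2-fold.
Four-fold degenerate third positions: 5.

5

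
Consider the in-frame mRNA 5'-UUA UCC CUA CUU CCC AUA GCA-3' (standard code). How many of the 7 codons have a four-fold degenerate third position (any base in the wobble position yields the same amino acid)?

Codon 1 UUA (Leu): third position 2-fold.
Codon 2 UCC (Ser): third position 4-fold.
Codon 3 CUA (Leu): third position 4-fold.
Codon 4 CUU (Leu): third position 4-fold.
Codon 5 CCC (Pro): third position 4-fold.
Codon 6 AUA (Ile): third position 3-fold.
Codon 7 GCA (Ala): third position 4-fold.
Four-fold degenerate third positions: 5.

5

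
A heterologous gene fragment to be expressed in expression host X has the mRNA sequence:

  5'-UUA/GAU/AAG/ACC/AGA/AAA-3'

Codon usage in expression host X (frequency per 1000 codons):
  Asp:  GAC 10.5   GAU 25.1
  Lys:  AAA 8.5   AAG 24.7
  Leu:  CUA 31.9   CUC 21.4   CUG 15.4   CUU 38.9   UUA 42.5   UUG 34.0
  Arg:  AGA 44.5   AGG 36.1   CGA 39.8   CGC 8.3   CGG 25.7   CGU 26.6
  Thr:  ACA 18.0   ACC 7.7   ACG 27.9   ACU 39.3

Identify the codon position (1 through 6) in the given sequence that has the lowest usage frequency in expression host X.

4

Codon 1 UUA (Leu): 42.5 per 1000.
Codon 2 GAU (Asp): 25.1 per 1000.
Codon 3 AAG (Lys): 24.7 per 1000.
Codon 4 ACC (Thr): 7.7 per 1000.
Codon 5 AGA (Arg): 44.5 per 1000.
Codon 6 AAA (Lys): 8.5 per 1000.
Lowest frequency is 7.7 at codon 4.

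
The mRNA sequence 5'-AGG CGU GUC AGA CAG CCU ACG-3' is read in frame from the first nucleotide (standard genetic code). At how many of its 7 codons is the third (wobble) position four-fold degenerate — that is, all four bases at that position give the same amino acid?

4

Codon 1 AGG (Arg): third position 2-fold.
Codon 2 CGU (Arg): third position 4-fold.
Codon 3 GUC (Val): third position 4-fold.
Codon 4 AGA (Arg): third position 2-fold.
Codon 5 CAG (Gln): third position 2-fold.
Codon 6 CCU (Pro): third position 4-fold.
Codon 7 ACG (Thr): third position 4-fold.
Four-fold degenerate third positions: 4.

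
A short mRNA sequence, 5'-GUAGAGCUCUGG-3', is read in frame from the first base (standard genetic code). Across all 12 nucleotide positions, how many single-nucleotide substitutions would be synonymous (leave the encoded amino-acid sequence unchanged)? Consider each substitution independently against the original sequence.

7

Codon 1 (GUA, Val): 3 synonymous substitutions.
Codon 2 (GAG, Glu): 1 synonymous substitution.
Codon 3 (CUC, Leu): 3 synonymous substitutions.
Codon 4 (UGG, Trp): 0 synonymous substitutions.
Total: 3 + 1 + 3 + 0 = 7.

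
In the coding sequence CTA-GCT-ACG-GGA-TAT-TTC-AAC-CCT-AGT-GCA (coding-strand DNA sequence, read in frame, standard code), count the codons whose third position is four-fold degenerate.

Codon 1 CTA (Leu): third position 4-fold.
Codon 2 GCT (Ala): third position 4-fold.
Codon 3 ACG (Thr): third position 4-fold.
Codon 4 GGA (Gly): third position 4-fold.
Codon 5 TAT (Tyr): third position 2-fold.
Codon 6 TTC (Phe): third position 2-fold.
Codon 7 AAC (Asn): third position 2-fold.
Codon 8 CCT (Pro): third position 4-fold.
Codon 9 AGT (Ser): third position 2-fold.
Codon 10 GCA (Ala): third position 4-fold.
Four-fold degenerate third positions: 6.

6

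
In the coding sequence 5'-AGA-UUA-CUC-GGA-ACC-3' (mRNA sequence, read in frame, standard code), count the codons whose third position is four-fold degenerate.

3

Codon 1 AGA (Arg): third position 2-fold.
Codon 2 UUA (Leu): third position 2-fold.
Codon 3 CUC (Leu): third position 4-fold.
Codon 4 GGA (Gly): third position 4-fold.
Codon 5 ACC (Thr): third position 4-fold.
Four-fold degenerate third positions: 3.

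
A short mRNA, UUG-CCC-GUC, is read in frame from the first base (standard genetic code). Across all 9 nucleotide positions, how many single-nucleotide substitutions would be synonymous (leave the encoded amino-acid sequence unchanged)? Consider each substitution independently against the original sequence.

8

Codon 1 (UUG, Leu): 2 synonymous substitutions.
Codon 2 (CCC, Pro): 3 synonymous substitutions.
Codon 3 (GUC, Val): 3 synonymous substitutions.
Total: 2 + 3 + 3 = 8.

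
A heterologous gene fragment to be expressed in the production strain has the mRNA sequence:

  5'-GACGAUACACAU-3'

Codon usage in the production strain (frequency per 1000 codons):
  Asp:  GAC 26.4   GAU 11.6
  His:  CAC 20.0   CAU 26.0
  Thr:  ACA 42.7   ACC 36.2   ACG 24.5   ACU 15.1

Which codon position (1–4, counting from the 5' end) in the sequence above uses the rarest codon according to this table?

2

Codon 1 GAC (Asp): 26.4 per 1000.
Codon 2 GAU (Asp): 11.6 per 1000.
Codon 3 ACA (Thr): 42.7 per 1000.
Codon 4 CAU (His): 26.0 per 1000.
Lowest frequency is 11.6 at codon 2.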